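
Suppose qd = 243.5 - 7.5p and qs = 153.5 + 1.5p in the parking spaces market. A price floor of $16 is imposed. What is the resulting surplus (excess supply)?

Equilibrium price would be p* = 10, so the floor at 16 binds.
At p = 16: qd = 123.5, qs = 177.5.
Surplus = 177.5 − 123.5 = 54.

Surplus = 54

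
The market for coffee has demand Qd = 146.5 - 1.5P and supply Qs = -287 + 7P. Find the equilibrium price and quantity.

Set Qd = Qs: 146.5 - 1.5P = -287 + 7P.
433.5 = 8.5P, so P* = 51.
Q* = 146.5 − 1.5(51) = 70.

P* = 51, Q* = 70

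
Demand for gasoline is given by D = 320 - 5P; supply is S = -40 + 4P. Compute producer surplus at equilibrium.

Equilibrium: 320 - 5P = -40 + 4P gives P* = 40, Q* = 120.
Supply starts at P = 10 (where S = 0).
PS = ½(40 − 10)(120) = 1800.

Producer surplus = 1800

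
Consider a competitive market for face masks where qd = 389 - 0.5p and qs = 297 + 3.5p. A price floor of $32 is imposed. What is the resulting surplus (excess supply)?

Surplus = 36

Equilibrium price would be p* = 23, so the floor at 32 binds.
At p = 32: qd = 373, qs = 409.
Surplus = 409 − 373 = 36.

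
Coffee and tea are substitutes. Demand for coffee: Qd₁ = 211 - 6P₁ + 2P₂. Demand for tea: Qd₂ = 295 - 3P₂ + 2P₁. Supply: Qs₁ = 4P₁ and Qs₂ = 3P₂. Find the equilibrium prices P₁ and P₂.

Market 1: 211 - 6P₁ + 2P₂ = 4P₁ → 10P₁ - 2P₂ = 211.
Market 2: 6P₂ - 2P₁ = 295.
Eliminating P₂: 6×(1) + 2×(2) gives 56P₁ = 1856, so P₁ = 232/7.
Back-substitute into (2): P₂ = (295 + 2×232/7) / 6 = 843/14.

P₁ = 232/7, P₂ = 843/14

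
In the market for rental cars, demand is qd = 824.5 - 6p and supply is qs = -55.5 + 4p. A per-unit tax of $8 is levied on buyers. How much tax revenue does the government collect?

Pre-tax equilibrium: p* = 88, q* = 296.5.
Tax on buyers shifts demand to qd = 824.5 − 6(p + 8) = 776.5 - 6p.
776.5 - 6p = -55.5 + 4p gives seller price ps = 83.2; buyers pay pb = 83.2 + 8 = 91.2.
New quantity: q = 824.5 − 6(91.2) = 277.3.
Revenue = 8 × 277.3 = 2218.4.

Tax revenue = 2218.4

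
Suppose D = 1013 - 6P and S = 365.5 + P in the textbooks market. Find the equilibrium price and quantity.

Set D = S: 1013 - 6P = 365.5 + P.
647.5 = 7P, so P* = 92.5.
Q* = 1013 − 6(92.5) = 458.

P* = 92.5, Q* = 458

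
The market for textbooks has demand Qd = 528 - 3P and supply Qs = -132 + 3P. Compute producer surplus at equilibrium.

Producer surplus = 6534

Equilibrium: 528 - 3P = -132 + 3P gives P* = 110, Q* = 198.
Supply starts at P = 44 (where Qs = 0).
PS = ½(110 − 44)(198) = 6534.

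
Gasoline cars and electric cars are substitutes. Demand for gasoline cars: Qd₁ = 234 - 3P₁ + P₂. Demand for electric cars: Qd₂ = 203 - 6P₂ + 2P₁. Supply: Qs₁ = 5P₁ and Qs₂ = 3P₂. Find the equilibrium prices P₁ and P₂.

Market 1: 234 - 3P₁ + P₂ = 5P₁ → 8P₁ - P₂ = 234.
Market 2: 9P₂ - 2P₁ = 203.
Eliminating P₂: 9×(1) + 1×(2) gives 70P₁ = 2309, so P₁ = 2309/70.
Back-substitute into (2): P₂ = (203 + 2×2309/70) / 9 = 1046/35.

P₁ = 2309/70, P₂ = 1046/35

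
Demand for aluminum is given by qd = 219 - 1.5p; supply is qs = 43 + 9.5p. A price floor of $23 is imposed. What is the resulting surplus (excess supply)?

Surplus = 77

Equilibrium price would be p* = 16, so the floor at 23 binds.
At p = 23: qd = 184.5, qs = 261.5.
Surplus = 261.5 − 184.5 = 77.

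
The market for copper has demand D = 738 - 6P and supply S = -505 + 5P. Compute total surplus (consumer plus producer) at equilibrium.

Total surplus = 660

Equilibrium: 738 - 6P = -505 + 5P gives P* = 113, Q* = 60.
Demand choke price: P = 123; supply starts at P = 101.
CS = ½(123 − 113)(60) = 300; PS = ½(113 − 101)(60) = 360.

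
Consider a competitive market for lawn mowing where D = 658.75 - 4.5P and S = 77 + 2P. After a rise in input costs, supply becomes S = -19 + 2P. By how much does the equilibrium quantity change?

ΔQ = -864/13

Original equilibrium: P* = 89.5, Q* = 256.
New equilibrium: 658.75 - 4.5P = -19 + 2P, so 677.75 = 6.5P and P' = 2711/26; Q' = 658.75 − 4.5(2711/26) = 2464/13.
Change in quantity: 2464/13 − 256 = -864/13.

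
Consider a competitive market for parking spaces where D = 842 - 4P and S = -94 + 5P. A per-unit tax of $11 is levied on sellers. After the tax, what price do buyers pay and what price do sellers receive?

Pre-tax equilibrium: P* = 104, Q* = 426.
Tax on sellers shifts supply to S = -94 + 5(P − 11) = -149 + 5P.
842 - 4P = -149 + 5P gives buyer price Pb = 991/9; sellers receive Ps = 991/9 − 11 = 892/9.
New quantity: Q = 842 − 4(991/9) = 3614/9.

Buyers pay 991/9, sellers receive 892/9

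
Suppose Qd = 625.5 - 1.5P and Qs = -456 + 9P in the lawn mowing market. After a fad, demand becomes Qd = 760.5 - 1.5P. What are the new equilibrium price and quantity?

Original equilibrium: P* = 103, Q* = 471.
New equilibrium: 760.5 - 1.5P = -456 + 9P, so 1216.5 = 10.5P and P' = 811/7; Q' = 760.5 − 1.5(811/7) = 4107/7.

P' = 811/7, Q' = 4107/7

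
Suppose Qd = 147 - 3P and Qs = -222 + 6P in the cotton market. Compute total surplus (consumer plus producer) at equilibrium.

Equilibrium: 147 - 3P = -222 + 6P gives P* = 41, Q* = 24.
Demand choke price: P = 49; supply starts at P = 37.
CS = ½(49 − 41)(24) = 96; PS = ½(41 − 37)(24) = 48.

Total surplus = 144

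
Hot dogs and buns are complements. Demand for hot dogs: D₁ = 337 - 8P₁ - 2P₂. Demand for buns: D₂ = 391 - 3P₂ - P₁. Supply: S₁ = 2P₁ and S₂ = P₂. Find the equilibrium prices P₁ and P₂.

P₁ = 283/19, P₂ = 3573/38

Market 1: 337 - 8P₁ - 2P₂ = 2P₁ → 10P₁ + 2P₂ = 337.
Market 2: 4P₂ + P₁ = 391.
Eliminating P₂: 4×(1) − 2×(2) gives 38P₁ = 566, so P₁ = 283/19.
Back-substitute into (2): P₂ = (391 − 1×283/19) / 4 = 3573/38.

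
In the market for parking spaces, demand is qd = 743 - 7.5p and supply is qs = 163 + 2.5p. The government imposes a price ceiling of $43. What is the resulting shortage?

Shortage = 150

Equilibrium price would be p* = 58, so the ceiling at 43 binds.
At p = 43: qd = 743 − 7.5(43) = 420.5, qs = 163 + 2.5(43) = 270.5.
Shortage = 420.5 − 270.5 = 150.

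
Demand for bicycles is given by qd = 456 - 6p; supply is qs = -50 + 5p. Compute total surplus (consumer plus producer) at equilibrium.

Total surplus = 5940

Equilibrium: 456 - 6p = -50 + 5p gives p* = 46, q* = 180.
Demand choke price: p = 76; supply starts at p = 10.
CS = ½(76 − 46)(180) = 2700; PS = ½(46 − 10)(180) = 3240.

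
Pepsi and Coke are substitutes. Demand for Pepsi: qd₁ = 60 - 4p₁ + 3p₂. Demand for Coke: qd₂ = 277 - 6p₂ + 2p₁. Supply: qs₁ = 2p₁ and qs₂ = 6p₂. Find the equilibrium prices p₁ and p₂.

p₁ = 23.5, p₂ = 27

Market 1: 60 - 4p₁ + 3p₂ = 2p₁ → 6p₁ - 3p₂ = 60.
Market 2: 12p₂ - 2p₁ = 277.
Eliminating p₂: 12×(1) + 3×(2) gives 66p₁ = 1551, so p₁ = 23.5.
Back-substitute into (2): p₂ = (277 + 2×23.5) / 12 = 27.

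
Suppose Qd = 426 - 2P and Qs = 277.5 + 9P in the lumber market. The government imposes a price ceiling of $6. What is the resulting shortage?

Shortage = 82.5

Equilibrium price would be P* = 13.5, so the ceiling at 6 binds.
At P = 6: Qd = 426 − 2(6) = 414, Qs = 277.5 + 9(6) = 331.5.
Shortage = 414 − 331.5 = 82.5.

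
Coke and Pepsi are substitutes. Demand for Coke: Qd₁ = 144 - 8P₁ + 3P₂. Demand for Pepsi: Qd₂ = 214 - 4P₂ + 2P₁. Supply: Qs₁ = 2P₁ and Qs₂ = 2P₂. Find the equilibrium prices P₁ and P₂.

Market 1: 144 - 8P₁ + 3P₂ = 2P₁ → 10P₁ - 3P₂ = 144.
Market 2: 6P₂ - 2P₁ = 214.
Eliminating P₂: 6×(1) + 3×(2) gives 54P₁ = 1506, so P₁ = 251/9.
Back-substitute into (2): P₂ = (214 + 2×251/9) / 6 = 1214/27.

P₁ = 251/9, P₂ = 1214/27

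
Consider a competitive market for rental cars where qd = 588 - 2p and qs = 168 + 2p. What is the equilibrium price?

p* = 105

Set qd = qs: 588 - 2p = 168 + 2p.
420 = 4p, so p* = 105.
q* = 588 − 2(105) = 378.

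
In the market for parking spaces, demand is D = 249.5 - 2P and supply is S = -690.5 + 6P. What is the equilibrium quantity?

Set D = S: 249.5 - 2P = -690.5 + 6P.
940 = 8P, so P* = 117.5.
Q* = 249.5 − 2(117.5) = 14.5.

Q* = 14.5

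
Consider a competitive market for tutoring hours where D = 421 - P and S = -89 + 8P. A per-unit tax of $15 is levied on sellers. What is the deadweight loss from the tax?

Pre-tax equilibrium: P* = 170/3, Q* = 1093/3.
Tax on sellers shifts supply to S = -89 + 8(P − 15) = -209 + 8P.
421 - P = -209 + 8P gives buyer price Pb = 70; sellers receive Ps = 70 − 15 = 55.
New quantity: Q = 421 − 1(70) = 351.
DWL = ½ × 15 × (1093/3 − 351) = 100.

Deadweight loss = 100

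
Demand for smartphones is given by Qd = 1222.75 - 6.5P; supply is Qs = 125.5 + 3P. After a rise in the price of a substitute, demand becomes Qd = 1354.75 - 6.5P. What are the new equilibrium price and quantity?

Original equilibrium: P* = 115.5, Q* = 472.
New equilibrium: 1354.75 - 6.5P = 125.5 + 3P, so 1229.25 = 9.5P and P' = 4917/38; Q' = 1354.75 − 6.5(4917/38) = 9760/19.

P' = 4917/38, Q' = 9760/19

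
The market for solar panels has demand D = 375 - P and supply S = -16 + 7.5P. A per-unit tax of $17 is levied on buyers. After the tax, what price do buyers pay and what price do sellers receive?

Buyers pay $61, sellers receive $44

Pre-tax equilibrium: P* = 46, Q* = 329.
Tax on buyers shifts demand to D = 375 − 1(P + 17) = 358 - P.
358 - P = -16 + 7.5P gives seller price Ps = 44; buyers pay Pb = 44 + 17 = 61.
New quantity: Q = 375 − 1(61) = 314.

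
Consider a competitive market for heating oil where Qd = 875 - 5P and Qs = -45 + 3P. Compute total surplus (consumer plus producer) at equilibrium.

Total surplus = 24000

Equilibrium: 875 - 5P = -45 + 3P gives P* = 115, Q* = 300.
Demand choke price: P = 175; supply starts at P = 15.
CS = ½(175 − 115)(300) = 9000; PS = ½(115 − 15)(300) = 15000.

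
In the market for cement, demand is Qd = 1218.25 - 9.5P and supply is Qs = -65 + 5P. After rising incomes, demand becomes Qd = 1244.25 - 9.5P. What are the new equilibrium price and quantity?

Original equilibrium: P* = 88.5, Q* = 377.5.
New equilibrium: 1244.25 - 9.5P = -65 + 5P, so 1309.25 = 14.5P and P' = 5237/58; Q' = 1244.25 − 9.5(5237/58) = 22415/58.

P' = 5237/58, Q' = 22415/58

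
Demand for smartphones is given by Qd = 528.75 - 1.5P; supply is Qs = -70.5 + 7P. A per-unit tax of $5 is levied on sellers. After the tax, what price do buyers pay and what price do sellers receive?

Pre-tax equilibrium: P* = 70.5, Q* = 423.
Tax on sellers shifts supply to Qs = -70.5 + 7(P − 5) = -105.5 + 7P.
528.75 - 1.5P = -105.5 + 7P gives buyer price Pb = 2537/34; sellers receive Ps = 2537/34 − 5 = 2367/34.
New quantity: Q = 528.75 − 1.5(2537/34) = 7086/17.

Buyers pay 2537/34, sellers receive 2367/34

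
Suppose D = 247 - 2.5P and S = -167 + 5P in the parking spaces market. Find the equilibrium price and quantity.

Set D = S: 247 - 2.5P = -167 + 5P.
414 = 7.5P, so P* = 55.2.
Q* = 247 − 2.5(55.2) = 109.

P* = 55.2, Q* = 109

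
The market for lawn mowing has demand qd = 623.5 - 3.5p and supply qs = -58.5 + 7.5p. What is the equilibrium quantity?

q* = 406.5

Set qd = qs: 623.5 - 3.5p = -58.5 + 7.5p.
682 = 11p, so p* = 62.
q* = 623.5 − 3.5(62) = 406.5.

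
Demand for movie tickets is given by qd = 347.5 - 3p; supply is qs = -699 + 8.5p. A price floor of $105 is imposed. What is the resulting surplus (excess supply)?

Equilibrium price would be p* = 91, so the floor at 105 binds.
At p = 105: qd = 32.5, qs = 193.5.
Surplus = 193.5 − 32.5 = 161.

Surplus = 161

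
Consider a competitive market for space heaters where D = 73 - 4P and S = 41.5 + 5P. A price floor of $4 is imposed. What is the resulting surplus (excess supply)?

Surplus = 4.5

Equilibrium price would be P* = 3.5, so the floor at 4 binds.
At P = 4: D = 57, S = 61.5.
Surplus = 61.5 − 57 = 4.5.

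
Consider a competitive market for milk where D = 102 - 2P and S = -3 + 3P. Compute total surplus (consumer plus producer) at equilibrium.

Total surplus = 1500

Equilibrium: 102 - 2P = -3 + 3P gives P* = 21, Q* = 60.
Demand choke price: P = 51; supply starts at P = 1.
CS = ½(51 − 21)(60) = 900; PS = ½(21 − 1)(60) = 600.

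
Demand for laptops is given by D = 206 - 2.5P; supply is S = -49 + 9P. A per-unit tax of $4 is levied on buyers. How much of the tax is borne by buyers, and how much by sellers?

Pre-tax equilibrium: P* = 510/23, Q* = 3463/23.
Tax on buyers shifts demand to D = 206 − 2.5(P + 4) = 196 - 2.5P.
196 - 2.5P = -49 + 9P gives seller price Ps = 490/23; buyers pay Pb = 490/23 + 4 = 582/23.
New quantity: Q = 206 − 2.5(582/23) = 3283/23.
Buyer burden = 582/23 − 510/23 = 72/23; seller burden = 510/23 − 490/23 = 20/23.

Buyers bear 72/23, sellers bear 20/23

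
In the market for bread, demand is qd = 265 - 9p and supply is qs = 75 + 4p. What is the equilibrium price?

Set qd = qs: 265 - 9p = 75 + 4p.
190 = 13p, so p* = 190/13.
q* = 265 − 9(190/13) = 1735/13.

p* = 190/13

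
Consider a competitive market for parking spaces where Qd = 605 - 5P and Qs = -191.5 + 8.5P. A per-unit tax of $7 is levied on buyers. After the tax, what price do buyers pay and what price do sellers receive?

Pre-tax equilibrium: P* = 59, Q* = 310.
Tax on buyers shifts demand to Qd = 605 − 5(P + 7) = 570 - 5P.
570 - 5P = -191.5 + 8.5P gives seller price Ps = 1523/27; buyers pay Pb = 1523/27 + 7 = 1712/27.
New quantity: Q = 605 − 5(1712/27) = 7775/27.

Buyers pay 1712/27, sellers receive 1523/27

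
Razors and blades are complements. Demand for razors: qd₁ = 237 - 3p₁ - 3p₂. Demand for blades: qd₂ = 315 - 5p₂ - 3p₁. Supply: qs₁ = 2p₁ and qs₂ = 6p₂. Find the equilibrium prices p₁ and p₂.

Market 1: 237 - 3p₁ - 3p₂ = 2p₁ → 5p₁ + 3p₂ = 237.
Market 2: 11p₂ + 3p₁ = 315.
Eliminating p₂: 11×(1) − 3×(2) gives 46p₁ = 1662, so p₁ = 831/23.
Back-substitute into (2): p₂ = (315 − 3×831/23) / 11 = 432/23.

p₁ = 831/23, p₂ = 432/23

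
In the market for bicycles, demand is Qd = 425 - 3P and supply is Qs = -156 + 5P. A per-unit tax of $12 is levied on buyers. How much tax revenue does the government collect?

Pre-tax equilibrium: P* = 72.625, Q* = 207.125.
Tax on buyers shifts demand to Qd = 425 − 3(P + 12) = 389 - 3P.
389 - 3P = -156 + 5P gives seller price Ps = 68.125; buyers pay Pb = 68.125 + 12 = 80.125.
New quantity: Q = 425 − 3(80.125) = 184.625.
Revenue = 12 × 184.625 = 2215.5.

Tax revenue = 2215.5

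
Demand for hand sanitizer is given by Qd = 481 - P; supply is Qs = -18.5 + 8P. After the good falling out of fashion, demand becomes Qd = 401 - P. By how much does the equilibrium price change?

Original equilibrium: P* = 55.5, Q* = 425.5.
New equilibrium: 401 - P = -18.5 + 8P, so 419.5 = 9P and P' = 839/18; Q' = 401 − 1(839/18) = 6379/18.
Change in price: 839/18 − 55.5 = -80/9.

ΔP = -80/9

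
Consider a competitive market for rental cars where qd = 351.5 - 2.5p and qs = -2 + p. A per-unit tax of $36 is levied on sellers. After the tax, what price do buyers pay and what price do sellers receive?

Pre-tax equilibrium: p* = 101, q* = 99.
Tax on sellers shifts supply to qs = -2 + 1(p − 36) = -38 + p.
351.5 - 2.5p = -38 + p gives buyer price pb = 779/7; sellers receive ps = 779/7 − 36 = 527/7.
New quantity: q = 351.5 − 2.5(779/7) = 513/7.

Buyers pay 779/7, sellers receive 527/7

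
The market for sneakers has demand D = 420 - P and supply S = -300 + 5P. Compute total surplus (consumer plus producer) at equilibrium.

Equilibrium: 420 - P = -300 + 5P gives P* = 120, Q* = 300.
Demand choke price: P = 420; supply starts at P = 60.
CS = ½(420 − 120)(300) = 45000; PS = ½(120 − 60)(300) = 9000.

Total surplus = 54000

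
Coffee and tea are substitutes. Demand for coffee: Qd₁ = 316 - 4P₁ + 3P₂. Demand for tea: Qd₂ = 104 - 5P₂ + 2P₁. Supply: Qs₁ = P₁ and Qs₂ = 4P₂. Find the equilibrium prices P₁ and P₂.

P₁ = 1052/13, P₂ = 384/13

Market 1: 316 - 4P₁ + 3P₂ = P₁ → 5P₁ - 3P₂ = 316.
Market 2: 9P₂ - 2P₁ = 104.
Eliminating P₂: 9×(1) + 3×(2) gives 39P₁ = 3156, so P₁ = 1052/13.
Back-substitute into (2): P₂ = (104 + 2×1052/13) / 9 = 384/13.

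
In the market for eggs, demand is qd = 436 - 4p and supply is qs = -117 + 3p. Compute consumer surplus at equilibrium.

Consumer surplus = 1800

Equilibrium: 436 - 4p = -117 + 3p gives p* = 79, q* = 120.
Demand choke price (qd = 0): p = 109.
CS = ½(109 − 79)(120) = 1800.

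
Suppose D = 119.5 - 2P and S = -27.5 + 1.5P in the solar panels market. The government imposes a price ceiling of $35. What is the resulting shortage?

Equilibrium price would be P* = 42, so the ceiling at 35 binds.
At P = 35: D = 119.5 − 2(35) = 49.5, S = -27.5 + 1.5(35) = 25.
Shortage = 49.5 − 25 = 24.5.

Shortage = 24.5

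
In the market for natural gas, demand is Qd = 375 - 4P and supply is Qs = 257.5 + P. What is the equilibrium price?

Set Qd = Qs: 375 - 4P = 257.5 + P.
117.5 = 5P, so P* = 23.5.
Q* = 375 − 4(23.5) = 281.

P* = 23.5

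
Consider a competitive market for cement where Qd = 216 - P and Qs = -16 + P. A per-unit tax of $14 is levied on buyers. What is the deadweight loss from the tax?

Deadweight loss = 49

Pre-tax equilibrium: P* = 116, Q* = 100.
Tax on buyers shifts demand to Qd = 216 − 1(P + 14) = 202 - P.
202 - P = -16 + P gives seller price Ps = 109; buyers pay Pb = 109 + 14 = 123.
New quantity: Q = 216 − 1(123) = 93.
DWL = ½ × 14 × (100 − 93) = 49.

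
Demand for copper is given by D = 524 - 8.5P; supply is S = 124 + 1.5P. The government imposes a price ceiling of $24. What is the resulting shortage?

Equilibrium price would be P* = 40, so the ceiling at 24 binds.
At P = 24: D = 524 − 8.5(24) = 320, S = 124 + 1.5(24) = 160.
Shortage = 320 − 160 = 160.

Shortage = 160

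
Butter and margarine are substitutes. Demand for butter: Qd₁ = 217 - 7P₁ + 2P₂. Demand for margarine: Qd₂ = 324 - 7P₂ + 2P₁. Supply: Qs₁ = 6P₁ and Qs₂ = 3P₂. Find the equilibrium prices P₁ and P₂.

P₁ = 1409/63, P₂ = 2323/63

Market 1: 217 - 7P₁ + 2P₂ = 6P₁ → 13P₁ - 2P₂ = 217.
Market 2: 10P₂ - 2P₁ = 324.
Eliminating P₂: 10×(1) + 2×(2) gives 126P₁ = 2818, so P₁ = 1409/63.
Back-substitute into (2): P₂ = (324 + 2×1409/63) / 10 = 2323/63.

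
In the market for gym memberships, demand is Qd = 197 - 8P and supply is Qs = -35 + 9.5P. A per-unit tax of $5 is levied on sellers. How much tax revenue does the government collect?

Tax revenue = 2423/7

Pre-tax equilibrium: P* = 464/35, Q* = 3183/35.
Tax on sellers shifts supply to Qs = -35 + 9.5(P − 5) = -82.5 + 9.5P.
197 - 8P = -82.5 + 9.5P gives buyer price Pb = 559/35; sellers receive Ps = 559/35 − 5 = 384/35.
New quantity: Q = 197 − 8(559/35) = 2423/35.
Revenue = 5 × 2423/35 = 2423/7.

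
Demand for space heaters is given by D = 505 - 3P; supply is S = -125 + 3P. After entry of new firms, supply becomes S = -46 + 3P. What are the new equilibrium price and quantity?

P' = 551/6, Q' = 229.5

Original equilibrium: P* = 105, Q* = 190.
New equilibrium: 505 - 3P = -46 + 3P, so 551 = 6P and P' = 551/6; Q' = 505 − 3(551/6) = 229.5.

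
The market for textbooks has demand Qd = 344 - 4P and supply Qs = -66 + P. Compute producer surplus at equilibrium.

Equilibrium: 344 - 4P = -66 + P gives P* = 82, Q* = 16.
Supply starts at P = 66 (where Qs = 0).
PS = ½(82 − 66)(16) = 128.

Producer surplus = 128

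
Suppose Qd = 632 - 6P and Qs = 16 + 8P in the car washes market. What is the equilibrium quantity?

Q* = 368

Set Qd = Qs: 632 - 6P = 16 + 8P.
616 = 14P, so P* = 44.
Q* = 632 − 6(44) = 368.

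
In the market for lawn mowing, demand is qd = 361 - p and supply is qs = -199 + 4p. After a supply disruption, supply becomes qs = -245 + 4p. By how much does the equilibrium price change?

Δp = 9.2

Original equilibrium: p* = 112, q* = 249.
New equilibrium: 361 - p = -245 + 4p, so 606 = 5p and p' = 121.2; q' = 361 − 1(121.2) = 239.8.
Change in price: 121.2 − 112 = 9.2.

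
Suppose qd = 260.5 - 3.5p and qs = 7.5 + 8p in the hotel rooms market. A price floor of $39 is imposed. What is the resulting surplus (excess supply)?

Surplus = 195.5

Equilibrium price would be p* = 22, so the floor at 39 binds.
At p = 39: qd = 124, qs = 319.5.
Surplus = 319.5 − 124 = 195.5.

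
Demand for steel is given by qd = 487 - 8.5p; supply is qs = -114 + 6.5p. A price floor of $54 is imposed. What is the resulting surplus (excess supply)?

Surplus = 209

Equilibrium price would be p* = 601/15, so the floor at 54 binds.
At p = 54: qd = 28, qs = 237.
Surplus = 237 − 28 = 209.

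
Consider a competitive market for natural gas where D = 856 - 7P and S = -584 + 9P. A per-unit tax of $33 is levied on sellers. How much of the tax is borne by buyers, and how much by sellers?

Pre-tax equilibrium: P* = 90, Q* = 226.
Tax on sellers shifts supply to S = -584 + 9(P − 33) = -881 + 9P.
856 - 7P = -881 + 9P gives buyer price Pb = 108.5625; sellers receive Ps = 108.5625 − 33 = 75.5625.
New quantity: Q = 856 − 7(108.5625) = 96.0625.
Buyer burden = 108.5625 − 90 = 18.5625; seller burden = 90 − 75.5625 = 14.4375.

Buyers bear $18.5625, sellers bear $14.4375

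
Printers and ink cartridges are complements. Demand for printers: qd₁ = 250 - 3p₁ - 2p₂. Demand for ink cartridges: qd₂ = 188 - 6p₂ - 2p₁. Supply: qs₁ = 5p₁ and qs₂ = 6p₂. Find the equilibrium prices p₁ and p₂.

Market 1: 250 - 3p₁ - 2p₂ = 5p₁ → 8p₁ + 2p₂ = 250.
Market 2: 12p₂ + 2p₁ = 188.
Eliminating p₂: 12×(1) − 2×(2) gives 92p₁ = 2624, so p₁ = 656/23.
Back-substitute into (2): p₂ = (188 − 2×656/23) / 12 = 251/23.

p₁ = 656/23, p₂ = 251/23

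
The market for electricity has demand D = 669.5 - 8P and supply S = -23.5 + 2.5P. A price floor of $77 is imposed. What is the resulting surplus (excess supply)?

Equilibrium price would be P* = 66, so the floor at 77 binds.
At P = 77: D = 53.5, S = 169.
Surplus = 169 − 53.5 = 115.5.

Surplus = 115.5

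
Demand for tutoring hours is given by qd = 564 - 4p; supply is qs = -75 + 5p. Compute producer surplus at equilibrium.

Equilibrium: 564 - 4p = -75 + 5p gives p* = 71, q* = 280.
Supply starts at p = 15 (where qs = 0).
PS = ½(71 − 15)(280) = 7840.

Producer surplus = 7840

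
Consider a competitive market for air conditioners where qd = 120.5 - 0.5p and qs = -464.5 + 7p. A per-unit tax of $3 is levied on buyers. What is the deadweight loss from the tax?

Deadweight loss = 2.1

Pre-tax equilibrium: p* = 78, q* = 81.5.
Tax on buyers shifts demand to qd = 120.5 − 0.5(p + 3) = 119 - 0.5p.
119 - 0.5p = -464.5 + 7p gives seller price ps = 77.8; buyers pay pb = 77.8 + 3 = 80.8.
New quantity: q = 120.5 − 0.5(80.8) = 80.1.
DWL = ½ × 3 × (81.5 − 80.1) = 2.1.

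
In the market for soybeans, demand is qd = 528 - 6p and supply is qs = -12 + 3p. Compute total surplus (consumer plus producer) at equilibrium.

Total surplus = 7056

Equilibrium: 528 - 6p = -12 + 3p gives p* = 60, q* = 168.
Demand choke price: p = 88; supply starts at p = 4.
CS = ½(88 − 60)(168) = 2352; PS = ½(60 − 4)(168) = 4704.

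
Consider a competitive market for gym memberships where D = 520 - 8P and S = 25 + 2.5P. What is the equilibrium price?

Set D = S: 520 - 8P = 25 + 2.5P.
495 = 10.5P, so P* = 330/7.
Q* = 520 − 8(330/7) = 1000/7.

P* = 330/7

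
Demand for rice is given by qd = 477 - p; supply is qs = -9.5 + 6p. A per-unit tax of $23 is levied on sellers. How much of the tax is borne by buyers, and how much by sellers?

Buyers bear 138/7, sellers bear 23/7

Pre-tax equilibrium: p* = 69.5, q* = 407.5.
Tax on sellers shifts supply to qs = -9.5 + 6(p − 23) = -147.5 + 6p.
477 - p = -147.5 + 6p gives buyer price pb = 1249/14; sellers receive ps = 1249/14 − 23 = 927/14.
New quantity: q = 477 − 1(1249/14) = 5429/14.
Buyer burden = 1249/14 − 69.5 = 138/7; seller burden = 69.5 − 927/14 = 23/7.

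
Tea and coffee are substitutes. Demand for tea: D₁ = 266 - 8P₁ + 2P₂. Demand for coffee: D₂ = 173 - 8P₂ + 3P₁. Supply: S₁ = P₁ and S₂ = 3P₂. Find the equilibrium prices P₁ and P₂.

Market 1: 266 - 8P₁ + 2P₂ = P₁ → 9P₁ - 2P₂ = 266.
Market 2: 11P₂ - 3P₁ = 173.
Eliminating P₂: 11×(1) + 2×(2) gives 93P₁ = 3272, so P₁ = 3272/93.
Back-substitute into (2): P₂ = (173 + 3×3272/93) / 11 = 785/31.

P₁ = 3272/93, P₂ = 785/31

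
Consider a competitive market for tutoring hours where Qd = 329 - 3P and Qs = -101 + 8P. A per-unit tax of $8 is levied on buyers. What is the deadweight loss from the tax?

Pre-tax equilibrium: P* = 430/11, Q* = 2329/11.
Tax on buyers shifts demand to Qd = 329 − 3(P + 8) = 305 - 3P.
305 - 3P = -101 + 8P gives seller price Ps = 406/11; buyers pay Pb = 406/11 + 8 = 494/11.
New quantity: Q = 329 − 3(494/11) = 2137/11.
DWL = ½ × 8 × (2329/11 − 2137/11) = 768/11.

Deadweight loss = 768/11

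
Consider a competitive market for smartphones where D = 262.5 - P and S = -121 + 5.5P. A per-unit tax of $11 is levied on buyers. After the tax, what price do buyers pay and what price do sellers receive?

Pre-tax equilibrium: P* = 59, Q* = 203.5.
Tax on buyers shifts demand to D = 262.5 − 1(P + 11) = 251.5 - P.
251.5 - P = -121 + 5.5P gives seller price Ps = 745/13; buyers pay Pb = 745/13 + 11 = 888/13.
New quantity: Q = 262.5 − 1(888/13) = 5049/26.

Buyers pay 888/13, sellers receive 745/13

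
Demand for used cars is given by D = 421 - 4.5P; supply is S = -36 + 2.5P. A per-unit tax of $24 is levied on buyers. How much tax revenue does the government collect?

Pre-tax equilibrium: P* = 457/7, Q* = 1781/14.
Tax on buyers shifts demand to D = 421 − 4.5(P + 24) = 313 - 4.5P.
313 - 4.5P = -36 + 2.5P gives seller price Ps = 349/7; buyers pay Pb = 349/7 + 24 = 517/7.
New quantity: Q = 421 − 4.5(517/7) = 1241/14.
Revenue = 24 × 1241/14 = 14892/7.

Tax revenue = 14892/7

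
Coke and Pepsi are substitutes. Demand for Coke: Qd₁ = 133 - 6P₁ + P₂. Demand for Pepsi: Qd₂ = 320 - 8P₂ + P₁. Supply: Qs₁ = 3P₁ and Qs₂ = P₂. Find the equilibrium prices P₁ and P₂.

P₁ = 18.9625, P₂ = 37.6625

Market 1: 133 - 6P₁ + P₂ = 3P₁ → 9P₁ - P₂ = 133.
Market 2: 9P₂ - P₁ = 320.
Eliminating P₂: 9×(1) + 1×(2) gives 80P₁ = 1517, so P₁ = 18.9625.
Back-substitute into (2): P₂ = (320 + 1×18.9625) / 9 = 37.6625.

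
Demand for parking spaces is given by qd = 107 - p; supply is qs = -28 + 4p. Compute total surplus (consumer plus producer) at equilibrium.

Equilibrium: 107 - p = -28 + 4p gives p* = 27, q* = 80.
Demand choke price: p = 107; supply starts at p = 7.
CS = ½(107 − 27)(80) = 3200; PS = ½(27 − 7)(80) = 800.

Total surplus = 4000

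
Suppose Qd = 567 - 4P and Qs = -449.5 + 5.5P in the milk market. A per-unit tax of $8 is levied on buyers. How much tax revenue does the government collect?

Pre-tax equilibrium: P* = 107, Q* = 139.
Tax on buyers shifts demand to Qd = 567 − 4(P + 8) = 535 - 4P.
535 - 4P = -449.5 + 5.5P gives seller price Ps = 1969/19; buyers pay Pb = 1969/19 + 8 = 2121/19.
New quantity: Q = 567 − 4(2121/19) = 2289/19.
Revenue = 8 × 2289/19 = 18312/19.

Tax revenue = 18312/19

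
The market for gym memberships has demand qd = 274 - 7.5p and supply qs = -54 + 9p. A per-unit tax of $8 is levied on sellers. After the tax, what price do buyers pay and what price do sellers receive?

Pre-tax equilibrium: p* = 656/33, q* = 1374/11.
Tax on sellers shifts supply to qs = -54 + 9(p − 8) = -126 + 9p.
274 - 7.5p = -126 + 9p gives buyer price pb = 800/33; sellers receive ps = 800/33 − 8 = 536/33.
New quantity: q = 274 − 7.5(800/33) = 1014/11.

Buyers pay 800/33, sellers receive 536/33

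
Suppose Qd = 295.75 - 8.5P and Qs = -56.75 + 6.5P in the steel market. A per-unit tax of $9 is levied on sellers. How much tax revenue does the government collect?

Tax revenue = 565.65

Pre-tax equilibrium: P* = 23.5, Q* = 96.
Tax on sellers shifts supply to Qs = -56.75 + 6.5(P − 9) = -115.25 + 6.5P.
295.75 - 8.5P = -115.25 + 6.5P gives buyer price Pb = 27.4; sellers receive Ps = 27.4 − 9 = 18.4.
New quantity: Q = 295.75 − 8.5(27.4) = 62.85.
Revenue = 9 × 62.85 = 565.65.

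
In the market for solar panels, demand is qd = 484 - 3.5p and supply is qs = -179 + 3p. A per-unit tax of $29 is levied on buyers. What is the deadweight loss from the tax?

Pre-tax equilibrium: p* = 102, q* = 127.
Tax on buyers shifts demand to qd = 484 − 3.5(p + 29) = 382.5 - 3.5p.
382.5 - 3.5p = -179 + 3p gives seller price ps = 1123/13; buyers pay pb = 1123/13 + 29 = 1500/13.
New quantity: q = 484 − 3.5(1500/13) = 1042/13.
DWL = ½ × 29 × (127 − 1042/13) = 17661/26.

Deadweight loss = 17661/26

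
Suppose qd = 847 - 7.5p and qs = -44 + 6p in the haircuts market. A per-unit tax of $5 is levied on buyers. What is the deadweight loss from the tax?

Deadweight loss = 125/3

Pre-tax equilibrium: p* = 66, q* = 352.
Tax on buyers shifts demand to qd = 847 − 7.5(p + 5) = 809.5 - 7.5p.
809.5 - 7.5p = -44 + 6p gives seller price ps = 569/9; buyers pay pb = 569/9 + 5 = 614/9.
New quantity: q = 847 − 7.5(614/9) = 1006/3.
DWL = ½ × 5 × (352 − 1006/3) = 125/3.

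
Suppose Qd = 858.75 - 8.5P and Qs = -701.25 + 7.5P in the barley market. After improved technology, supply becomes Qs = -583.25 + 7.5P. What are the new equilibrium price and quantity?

P' = 90.125, Q' = 92.6875

Original equilibrium: P* = 97.5, Q* = 30.
New equilibrium: 858.75 - 8.5P = -583.25 + 7.5P, so 1442 = 16P and P' = 90.125; Q' = 858.75 − 8.5(90.125) = 92.6875.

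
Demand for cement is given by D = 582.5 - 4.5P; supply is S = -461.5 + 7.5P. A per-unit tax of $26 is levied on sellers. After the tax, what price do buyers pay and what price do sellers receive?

Pre-tax equilibrium: P* = 87, Q* = 191.
Tax on sellers shifts supply to S = -461.5 + 7.5(P − 26) = -656.5 + 7.5P.
582.5 - 4.5P = -656.5 + 7.5P gives buyer price Pb = 103.25; sellers receive Ps = 103.25 − 26 = 77.25.
New quantity: Q = 582.5 − 4.5(103.25) = 117.875.

Buyers pay $103.25, sellers receive $77.25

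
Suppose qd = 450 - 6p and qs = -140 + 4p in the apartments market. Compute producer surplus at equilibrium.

Producer surplus = 1152

Equilibrium: 450 - 6p = -140 + 4p gives p* = 59, q* = 96.
Supply starts at p = 35 (where qs = 0).
PS = ½(59 − 35)(96) = 1152.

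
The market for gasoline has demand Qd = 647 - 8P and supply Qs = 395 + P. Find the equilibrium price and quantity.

Set Qd = Qs: 647 - 8P = 395 + P.
252 = 9P, so P* = 28.
Q* = 647 − 8(28) = 423.

P* = 28, Q* = 423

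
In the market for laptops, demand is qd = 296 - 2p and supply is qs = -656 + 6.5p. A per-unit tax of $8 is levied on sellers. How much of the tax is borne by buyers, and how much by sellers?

Buyers bear 104/17, sellers bear 32/17

Pre-tax equilibrium: p* = 112, q* = 72.
Tax on sellers shifts supply to qs = -656 + 6.5(p − 8) = -708 + 6.5p.
296 - 2p = -708 + 6.5p gives buyer price pb = 2008/17; sellers receive ps = 2008/17 − 8 = 1872/17.
New quantity: q = 296 − 2(2008/17) = 1016/17.
Buyer burden = 2008/17 − 112 = 104/17; seller burden = 112 − 1872/17 = 32/17.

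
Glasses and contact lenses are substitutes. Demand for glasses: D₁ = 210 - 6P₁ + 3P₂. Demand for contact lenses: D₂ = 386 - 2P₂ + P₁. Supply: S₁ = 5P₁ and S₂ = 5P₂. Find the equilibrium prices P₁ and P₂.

Market 1: 210 - 6P₁ + 3P₂ = 5P₁ → 11P₁ - 3P₂ = 210.
Market 2: 7P₂ - P₁ = 386.
Eliminating P₂: 7×(1) + 3×(2) gives 74P₁ = 2628, so P₁ = 1314/37.
Back-substitute into (2): P₂ = (386 + 1×1314/37) / 7 = 2228/37.

P₁ = 1314/37, P₂ = 2228/37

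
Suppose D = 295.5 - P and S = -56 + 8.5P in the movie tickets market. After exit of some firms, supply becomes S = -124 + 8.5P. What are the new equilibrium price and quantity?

Original equilibrium: P* = 37, Q* = 258.5.
New equilibrium: 295.5 - P = -124 + 8.5P, so 419.5 = 9.5P and P' = 839/19; Q' = 295.5 − 1(839/19) = 9551/38.

P' = 839/19, Q' = 9551/38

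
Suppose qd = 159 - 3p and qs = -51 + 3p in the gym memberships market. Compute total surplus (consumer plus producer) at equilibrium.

Equilibrium: 159 - 3p = -51 + 3p gives p* = 35, q* = 54.
Demand choke price: p = 53; supply starts at p = 17.
CS = ½(53 − 35)(54) = 486; PS = ½(35 − 17)(54) = 486.

Total surplus = 972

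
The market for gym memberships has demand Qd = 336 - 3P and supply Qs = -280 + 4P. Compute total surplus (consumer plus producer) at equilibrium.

Total surplus = 1512

Equilibrium: 336 - 3P = -280 + 4P gives P* = 88, Q* = 72.
Demand choke price: P = 112; supply starts at P = 70.
CS = ½(112 − 88)(72) = 864; PS = ½(88 − 70)(72) = 648.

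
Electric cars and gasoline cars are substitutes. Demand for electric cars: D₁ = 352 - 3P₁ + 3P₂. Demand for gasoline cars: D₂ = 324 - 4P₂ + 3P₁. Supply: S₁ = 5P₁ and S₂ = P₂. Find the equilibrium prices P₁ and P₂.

P₁ = 2732/31, P₂ = 3648/31

Market 1: 352 - 3P₁ + 3P₂ = 5P₁ → 8P₁ - 3P₂ = 352.
Market 2: 5P₂ - 3P₁ = 324.
Eliminating P₂: 5×(1) + 3×(2) gives 31P₁ = 2732, so P₁ = 2732/31.
Back-substitute into (2): P₂ = (324 + 3×2732/31) / 5 = 3648/31.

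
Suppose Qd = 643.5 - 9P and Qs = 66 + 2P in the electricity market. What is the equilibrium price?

P* = 52.5

Set Qd = Qs: 643.5 - 9P = 66 + 2P.
577.5 = 11P, so P* = 52.5.
Q* = 643.5 − 9(52.5) = 171.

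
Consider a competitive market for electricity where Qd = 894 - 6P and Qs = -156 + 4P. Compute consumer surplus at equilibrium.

Equilibrium: 894 - 6P = -156 + 4P gives P* = 105, Q* = 264.
Demand choke price (Qd = 0): P = 149.
CS = ½(149 − 105)(264) = 5808.

Consumer surplus = 5808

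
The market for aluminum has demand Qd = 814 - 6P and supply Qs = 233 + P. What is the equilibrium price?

Set Qd = Qs: 814 - 6P = 233 + P.
581 = 7P, so P* = 83.
Q* = 814 − 6(83) = 316.

P* = 83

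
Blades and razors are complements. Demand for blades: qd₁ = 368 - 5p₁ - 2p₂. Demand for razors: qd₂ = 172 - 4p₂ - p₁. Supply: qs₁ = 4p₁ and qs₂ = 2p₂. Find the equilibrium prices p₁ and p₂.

Market 1: 368 - 5p₁ - 2p₂ = 4p₁ → 9p₁ + 2p₂ = 368.
Market 2: 6p₂ + p₁ = 172.
Eliminating p₂: 6×(1) − 2×(2) gives 52p₁ = 1864, so p₁ = 466/13.
Back-substitute into (2): p₂ = (172 − 1×466/13) / 6 = 295/13.

p₁ = 466/13, p₂ = 295/13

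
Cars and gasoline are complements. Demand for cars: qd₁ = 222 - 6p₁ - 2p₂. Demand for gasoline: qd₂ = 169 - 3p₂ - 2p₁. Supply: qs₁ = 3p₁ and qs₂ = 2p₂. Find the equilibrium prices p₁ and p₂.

p₁ = 772/41, p₂ = 1077/41

Market 1: 222 - 6p₁ - 2p₂ = 3p₁ → 9p₁ + 2p₂ = 222.
Market 2: 5p₂ + 2p₁ = 169.
Eliminating p₂: 5×(1) − 2×(2) gives 41p₁ = 772, so p₁ = 772/41.
Back-substitute into (2): p₂ = (169 − 2×772/41) / 5 = 1077/41.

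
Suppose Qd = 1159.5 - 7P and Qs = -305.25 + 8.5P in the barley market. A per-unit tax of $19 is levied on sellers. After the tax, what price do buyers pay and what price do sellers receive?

Buyers pay 6505/62, sellers receive 5327/62

Pre-tax equilibrium: P* = 94.5, Q* = 498.
Tax on sellers shifts supply to Qs = -305.25 + 8.5(P − 19) = -466.75 + 8.5P.
1159.5 - 7P = -466.75 + 8.5P gives buyer price Pb = 6505/62; sellers receive Ps = 6505/62 − 19 = 5327/62.
New quantity: Q = 1159.5 − 7(6505/62) = 13177/31.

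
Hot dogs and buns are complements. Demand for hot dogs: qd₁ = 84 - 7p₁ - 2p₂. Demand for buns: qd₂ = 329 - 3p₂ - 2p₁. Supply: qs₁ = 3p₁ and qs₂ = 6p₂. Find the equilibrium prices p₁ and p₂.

p₁ = 49/43, p₂ = 1561/43

Market 1: 84 - 7p₁ - 2p₂ = 3p₁ → 10p₁ + 2p₂ = 84.
Market 2: 9p₂ + 2p₁ = 329.
Eliminating p₂: 9×(1) − 2×(2) gives 86p₁ = 98, so p₁ = 49/43.
Back-substitute into (2): p₂ = (329 − 2×49/43) / 9 = 1561/43.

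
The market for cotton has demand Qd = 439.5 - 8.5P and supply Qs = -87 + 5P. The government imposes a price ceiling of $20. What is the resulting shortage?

Equilibrium price would be P* = 39, so the ceiling at 20 binds.
At P = 20: Qd = 439.5 − 8.5(20) = 269.5, Qs = -87 + 5(20) = 13.
Shortage = 269.5 − 13 = 256.5.

Shortage = 256.5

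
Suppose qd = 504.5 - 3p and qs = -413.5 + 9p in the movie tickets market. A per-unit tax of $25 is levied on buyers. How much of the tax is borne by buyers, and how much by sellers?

Pre-tax equilibrium: p* = 76.5, q* = 275.
Tax on buyers shifts demand to qd = 504.5 − 3(p + 25) = 429.5 - 3p.
429.5 - 3p = -413.5 + 9p gives seller price ps = 70.25; buyers pay pb = 70.25 + 25 = 95.25.
New quantity: q = 504.5 − 3(95.25) = 218.75.
Buyer burden = 95.25 − 76.5 = 18.75; seller burden = 76.5 − 70.25 = 6.25.

Buyers bear $18.75, sellers bear $6.25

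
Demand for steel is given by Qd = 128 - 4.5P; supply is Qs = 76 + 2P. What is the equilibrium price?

Set Qd = Qs: 128 - 4.5P = 76 + 2P.
52 = 6.5P, so P* = 8.
Q* = 128 − 4.5(8) = 92.

P* = 8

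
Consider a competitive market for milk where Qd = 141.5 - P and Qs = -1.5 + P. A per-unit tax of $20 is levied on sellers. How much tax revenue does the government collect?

Pre-tax equilibrium: P* = 71.5, Q* = 70.
Tax on sellers shifts supply to Qs = -1.5 + 1(P − 20) = -21.5 + P.
141.5 - P = -21.5 + P gives buyer price Pb = 81.5; sellers receive Ps = 81.5 − 20 = 61.5.
New quantity: Q = 141.5 − 1(81.5) = 60.
Revenue = 20 × 60 = 1200.

Tax revenue = 1200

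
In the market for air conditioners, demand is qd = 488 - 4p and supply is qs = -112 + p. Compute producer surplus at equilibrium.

Equilibrium: 488 - 4p = -112 + p gives p* = 120, q* = 8.
Supply starts at p = 112 (where qs = 0).
PS = ½(120 − 112)(8) = 32.

Producer surplus = 32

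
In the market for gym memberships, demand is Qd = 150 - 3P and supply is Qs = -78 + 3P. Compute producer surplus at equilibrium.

Producer surplus = 216

Equilibrium: 150 - 3P = -78 + 3P gives P* = 38, Q* = 36.
Supply starts at P = 26 (where Qs = 0).
PS = ½(38 − 26)(36) = 216.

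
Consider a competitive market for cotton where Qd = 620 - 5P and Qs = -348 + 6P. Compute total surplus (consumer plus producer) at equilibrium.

Total surplus = 5940

Equilibrium: 620 - 5P = -348 + 6P gives P* = 88, Q* = 180.
Demand choke price: P = 124; supply starts at P = 58.
CS = ½(124 − 88)(180) = 3240; PS = ½(88 − 58)(180) = 2700.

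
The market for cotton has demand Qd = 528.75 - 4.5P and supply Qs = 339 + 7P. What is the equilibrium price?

Set Qd = Qs: 528.75 - 4.5P = 339 + 7P.
189.75 = 11.5P, so P* = 16.5.
Q* = 528.75 − 4.5(16.5) = 454.5.

P* = 16.5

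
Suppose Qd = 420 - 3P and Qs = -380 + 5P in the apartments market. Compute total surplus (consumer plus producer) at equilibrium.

Equilibrium: 420 - 3P = -380 + 5P gives P* = 100, Q* = 120.
Demand choke price: P = 140; supply starts at P = 76.
CS = ½(140 − 100)(120) = 2400; PS = ½(100 − 76)(120) = 1440.

Total surplus = 3840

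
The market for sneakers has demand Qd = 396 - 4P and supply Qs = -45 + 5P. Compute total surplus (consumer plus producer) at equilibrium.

Equilibrium: 396 - 4P = -45 + 5P gives P* = 49, Q* = 200.
Demand choke price: P = 99; supply starts at P = 9.
CS = ½(99 − 49)(200) = 5000; PS = ½(49 − 9)(200) = 4000.

Total surplus = 9000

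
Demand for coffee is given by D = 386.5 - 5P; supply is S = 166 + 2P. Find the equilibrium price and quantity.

P* = 31.5, Q* = 229

Set D = S: 386.5 - 5P = 166 + 2P.
220.5 = 7P, so P* = 31.5.
Q* = 386.5 − 5(31.5) = 229.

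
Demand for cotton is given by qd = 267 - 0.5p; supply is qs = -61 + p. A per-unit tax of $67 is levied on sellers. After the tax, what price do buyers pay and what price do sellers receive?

Pre-tax equilibrium: p* = 656/3, q* = 473/3.
Tax on sellers shifts supply to qs = -61 + 1(p − 67) = -128 + p.
267 - 0.5p = -128 + p gives buyer price pb = 790/3; sellers receive ps = 790/3 − 67 = 589/3.
New quantity: q = 267 − 0.5(790/3) = 406/3.

Buyers pay 790/3, sellers receive 589/3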